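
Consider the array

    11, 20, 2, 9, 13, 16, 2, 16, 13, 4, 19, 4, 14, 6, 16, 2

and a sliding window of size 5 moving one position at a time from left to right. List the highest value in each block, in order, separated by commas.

20, 20, 16, 16, 16, 16, 19, 19, 19, 19, 19, 16

(11, 20, 2, 9, 13) → max 20
(20, 2, 9, 13, 16) → max 20
(2, 9, 13, 16, 2) → max 16
(9, 13, 16, 2, 16) → max 16
(13, 16, 2, 16, 13) → max 16
(16, 2, 16, 13, 4) → max 16
(2, 16, 13, 4, 19) → max 19
(16, 13, 4, 19, 4) → max 19
(13, 4, 19, 4, 14) → max 19
(4, 19, 4, 14, 6) → max 19
(19, 4, 14, 6, 16) → max 19
(4, 14, 6, 16, 2) → max 16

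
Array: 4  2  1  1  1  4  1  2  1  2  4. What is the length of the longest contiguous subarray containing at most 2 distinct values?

[4] 1 distinct, len 1
[4, 2] 2 distinct, len 2
[2, 1] 2 distinct, len 2
[2, 1, 1] 2 distinct, len 3
[2, 1, 1, 1] 2 distinct, len 4
[1, 1, 1, 4] 2 distinct, len 4
[1, 1, 1, 4, 1] 2 distinct, len 5
[1, 2] 2 distinct, len 2
[1, 2, 1] 2 distinct, len 3
[1, 2, 1, 2] 2 distinct, len 4
[2, 4] 2 distinct, len 2
Longest length with ≤2 distinct: 5.

5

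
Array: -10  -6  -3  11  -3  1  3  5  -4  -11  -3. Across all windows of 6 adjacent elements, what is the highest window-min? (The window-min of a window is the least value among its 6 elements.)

[-10, -6, -3, 11, -3, 1] → min -10
[-6, -3, 11, -3, 1, 3] → min -6
[-3, 11, -3, 1, 3, 5] → min -3
[11, -3, 1, 3, 5, -4] → min -4
[-3, 1, 3, 5, -4, -11] → min -11
[1, 3, 5, -4, -11, -3] → min -11
Highest of these is -3.

-3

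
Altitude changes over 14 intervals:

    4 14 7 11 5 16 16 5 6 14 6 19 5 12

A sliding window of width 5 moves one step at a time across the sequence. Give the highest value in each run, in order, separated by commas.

Sliding a size-5 window across the 14 values:
4 14 7 11 5 → max 14
14 7 11 5 16 → max 16
7 11 5 16 16 → max 16
11 5 16 16 5 → max 16
5 16 16 5 6 → max 16
16 16 5 6 14 → max 16
16 5 6 14 6 → max 16
5 6 14 6 19 → max 19
6 14 6 19 5 → max 19
14 6 19 5 12 → max 19

14, 16, 16, 16, 16, 16, 16, 19, 19, 19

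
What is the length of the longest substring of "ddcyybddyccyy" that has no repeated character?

[d] len 1
[d] len 1
[d, c] len 2
[d, c, y] len 3
[y] len 1
[y, b] len 2
[y, b, d] len 3
[d] len 1
[d, y] len 2
[d, y, c] len 3
[c] len 1
[c, y] len 2
[y] len 1
Longest all-distinct length: 3.

3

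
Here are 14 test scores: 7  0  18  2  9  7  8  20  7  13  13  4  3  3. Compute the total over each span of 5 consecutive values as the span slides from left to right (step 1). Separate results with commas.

Sliding a size-5 window across the 14 values:
(7, 0, 18, 2, 9) → sum 36
(0, 18, 2, 9, 7) → sum 36
(18, 2, 9, 7, 8) → sum 44
(2, 9, 7, 8, 20) → sum 46
(9, 7, 8, 20, 7) → sum 51
(7, 8, 20, 7, 13) → sum 55
(8, 20, 7, 13, 13) → sum 61
(20, 7, 13, 13, 4) → sum 57
(7, 13, 13, 4, 3) → sum 40
(13, 13, 4, 3, 3) → sum 36

36, 36, 44, 46, 51, 55, 61, 57, 40, 36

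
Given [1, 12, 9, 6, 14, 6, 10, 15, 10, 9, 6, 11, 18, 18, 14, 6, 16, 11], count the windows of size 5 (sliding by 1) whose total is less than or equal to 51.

1 12 9 6 14 → sum 42  ≤ 51 ✓
12 9 6 14 6 → sum 47  ≤ 51 ✓
9 6 14 6 10 → sum 45  ≤ 51 ✓
6 14 6 10 15 → sum 51  ≤ 51 ✓
14 6 10 15 10 → sum 55
6 10 15 10 9 → sum 50  ≤ 51 ✓
10 15 10 9 6 → sum 50  ≤ 51 ✓
15 10 9 6 11 → sum 51  ≤ 51 ✓
10 9 6 11 18 → sum 54
9 6 11 18 18 → sum 62
6 11 18 18 14 → sum 67
11 18 18 14 6 → sum 67
18 18 14 6 16 → sum 72
18 14 6 16 11 → sum 65
7 windows satisfy the condition.

7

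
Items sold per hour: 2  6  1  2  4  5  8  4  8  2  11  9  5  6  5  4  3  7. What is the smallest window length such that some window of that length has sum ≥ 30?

4

add 2: running sum 2 < 30
add 6: running sum 8 < 30
add 1: running sum 9 < 30
add 2: running sum 11 < 30
add 4: running sum 15 < 30
add 5: running sum 20 < 30
add 8: running sum 28 < 30
end 7: [6, 1, 2, 4, 5, 8, 4] sum 30, len 7
end 8: [2, 4, 5, 8, 4, 8] sum 31, len 6
end 9: [4, 5, 8, 4, 8, 2] sum 31, len 6
end 10: [8, 4, 8, 2, 11] sum 33, len 5
end 11: [8, 2, 11, 9] sum 30, len 4
end 12: [8, 2, 11, 9, 5] sum 35, len 5
end 13: [11, 9, 5, 6] sum 31, len 4
end 14: [11, 9, 5, 6, 5] sum 36, len 5
end 15: [11, 9, 5, 6, 5, 4] sum 40, len 6
end 16: [9, 5, 6, 5, 4, 3] sum 32, len 6
end 17: [5, 6, 5, 4, 3, 7] sum 30, len 6
Shortest qualifying length: 4.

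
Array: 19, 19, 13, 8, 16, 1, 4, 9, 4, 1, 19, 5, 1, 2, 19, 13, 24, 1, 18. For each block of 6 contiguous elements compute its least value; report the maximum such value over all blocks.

1

[19, 19, 13, 8, 16, 1] → min 1
[19, 13, 8, 16, 1, 4] → min 1
[13, 8, 16, 1, 4, 9] → min 1
[8, 16, 1, 4, 9, 4] → min 1
[16, 1, 4, 9, 4, 1] → min 1
[1, 4, 9, 4, 1, 19] → min 1
[4, 9, 4, 1, 19, 5] → min 1
[9, 4, 1, 19, 5, 1] → min 1
[4, 1, 19, 5, 1, 2] → min 1
[1, 19, 5, 1, 2, 19] → min 1
[19, 5, 1, 2, 19, 13] → min 1
[5, 1, 2, 19, 13, 24] → min 1
[1, 2, 19, 13, 24, 1] → min 1
[2, 19, 13, 24, 1, 18] → min 1
Maximum of these is 1.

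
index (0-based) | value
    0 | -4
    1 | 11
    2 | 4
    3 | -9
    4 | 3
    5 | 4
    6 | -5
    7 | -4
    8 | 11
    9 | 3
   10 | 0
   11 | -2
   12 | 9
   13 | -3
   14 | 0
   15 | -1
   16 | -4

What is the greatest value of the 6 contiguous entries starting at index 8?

11

Elements at indices 8..13: 11, 3, 0, -2, 9, -3
max(11, 3, 0, -2, 9, -3) = 11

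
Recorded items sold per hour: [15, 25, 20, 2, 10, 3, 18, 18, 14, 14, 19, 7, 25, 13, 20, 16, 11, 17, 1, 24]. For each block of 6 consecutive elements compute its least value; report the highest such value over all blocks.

11

[15, 25, 20, 2, 10, 3] → min 2
[25, 20, 2, 10, 3, 18] → min 2
[20, 2, 10, 3, 18, 18] → min 2
[2, 10, 3, 18, 18, 14] → min 2
[10, 3, 18, 18, 14, 14] → min 3
[3, 18, 18, 14, 14, 19] → min 3
[18, 18, 14, 14, 19, 7] → min 7
[18, 14, 14, 19, 7, 25] → min 7
[14, 14, 19, 7, 25, 13] → min 7
[14, 19, 7, 25, 13, 20] → min 7
[19, 7, 25, 13, 20, 16] → min 7
[7, 25, 13, 20, 16, 11] → min 7
[25, 13, 20, 16, 11, 17] → min 11
[13, 20, 16, 11, 17, 1] → min 1
[20, 16, 11, 17, 1, 24] → min 1
Highest of these is 11.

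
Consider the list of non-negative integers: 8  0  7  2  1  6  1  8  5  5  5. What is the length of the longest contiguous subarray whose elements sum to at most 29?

7

Extend to the right; shrink from the left whenever the sum exceeds 29:
[8] sum 8 len 1
[8, 0] sum 8 len 2
[8, 0, 7] sum 15 len 3
[8, 0, 7, 2] sum 17 len 4
[8, 0, 7, 2, 1] sum 18 len 5
[8, 0, 7, 2, 1, 6] sum 24 len 6
[8, 0, 7, 2, 1, 6, 1] sum 25 len 7
[0, 7, 2, 1, 6, 1, 8] sum 25 len 7
[2, 1, 6, 1, 8, 5] sum 23 len 6
[2, 1, 6, 1, 8, 5, 5] sum 28 len 7
[1, 8, 5, 5, 5] sum 24 len 5
Longest length seen: 7.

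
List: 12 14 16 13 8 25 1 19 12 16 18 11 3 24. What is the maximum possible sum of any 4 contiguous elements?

Each size-4 window and its sum:
[12, 14, 16, 13] → sum 55
[14, 16, 13, 8] → sum 51
[16, 13, 8, 25] → sum 62
[13, 8, 25, 1] → sum 47
[8, 25, 1, 19] → sum 53
[25, 1, 19, 12] → sum 57
[1, 19, 12, 16] → sum 48
[19, 12, 16, 18] → sum 65
[12, 16, 18, 11] → sum 57
[16, 18, 11, 3] → sum 48
[18, 11, 3, 24] → sum 56
Maximum of these is 65.

65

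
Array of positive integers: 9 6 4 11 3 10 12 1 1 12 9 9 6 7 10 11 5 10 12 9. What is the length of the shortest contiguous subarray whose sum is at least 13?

add 9: running sum 9 < 13
add 6: shortest ending here [9, 6] sum 15, len 2
add 4: shortest ending here [9, 6, 4] sum 19, len 3
add 11: shortest ending here [4, 11] sum 15, len 2
add 3: shortest ending here [11, 3] sum 14, len 2
add 10: shortest ending here [3, 10] sum 13, len 2
add 12: shortest ending here [10, 12] sum 22, len 2
add 1: shortest ending here [12, 1] sum 13, len 2
add 1: shortest ending here [12, 1, 1] sum 14, len 3
add 12: shortest ending here [1, 12] sum 13, len 2
add 9: shortest ending here [12, 9] sum 21, len 2
add 9: shortest ending here [9, 9] sum 18, len 2
add 6: shortest ending here [9, 6] sum 15, len 2
add 7: shortest ending here [6, 7] sum 13, len 2
add 10: shortest ending here [7, 10] sum 17, len 2
add 11: shortest ending here [10, 11] sum 21, len 2
add 5: shortest ending here [11, 5] sum 16, len 2
add 10: shortest ending here [5, 10] sum 15, len 2
add 12: shortest ending here [10, 12] sum 22, len 2
add 9: shortest ending here [12, 9] sum 21, len 2
Shortest qualifying length: 2.

2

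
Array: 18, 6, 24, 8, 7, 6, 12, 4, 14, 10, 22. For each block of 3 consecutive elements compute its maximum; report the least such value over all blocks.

18 6 24 → max 24
6 24 8 → max 24
24 8 7 → max 24
8 7 6 → max 8
7 6 12 → max 12
6 12 4 → max 12
12 4 14 → max 14
4 14 10 → max 14
14 10 22 → max 22
Least of these is 8.

8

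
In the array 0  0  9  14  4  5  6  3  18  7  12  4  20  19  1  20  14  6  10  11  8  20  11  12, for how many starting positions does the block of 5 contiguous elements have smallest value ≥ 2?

13

(0, 0, 9, 14, 4) → min 0
(0, 9, 14, 4, 5) → min 0
(9, 14, 4, 5, 6) → min 4  ≥ 2 ✓
(14, 4, 5, 6, 3) → min 3  ≥ 2 ✓
(4, 5, 6, 3, 18) → min 3  ≥ 2 ✓
(5, 6, 3, 18, 7) → min 3  ≥ 2 ✓
(6, 3, 18, 7, 12) → min 3  ≥ 2 ✓
(3, 18, 7, 12, 4) → min 3  ≥ 2 ✓
(18, 7, 12, 4, 20) → min 4  ≥ 2 ✓
(7, 12, 4, 20, 19) → min 4  ≥ 2 ✓
(12, 4, 20, 19, 1) → min 1
(4, 20, 19, 1, 20) → min 1
(20, 19, 1, 20, 14) → min 1
(19, 1, 20, 14, 6) → min 1
(1, 20, 14, 6, 10) → min 1
(20, 14, 6, 10, 11) → min 6  ≥ 2 ✓
(14, 6, 10, 11, 8) → min 6  ≥ 2 ✓
(6, 10, 11, 8, 20) → min 6  ≥ 2 ✓
(10, 11, 8, 20, 11) → min 8  ≥ 2 ✓
(11, 8, 20, 11, 12) → min 8  ≥ 2 ✓
13 windows satisfy the condition.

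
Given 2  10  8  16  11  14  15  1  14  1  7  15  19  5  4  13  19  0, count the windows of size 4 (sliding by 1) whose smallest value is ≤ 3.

8

2 10 8 16 → min 2  ≤ 3 ✓
10 8 16 11 → min 8
8 16 11 14 → min 8
16 11 14 15 → min 11
11 14 15 1 → min 1  ≤ 3 ✓
14 15 1 14 → min 1  ≤ 3 ✓
15 1 14 1 → min 1  ≤ 3 ✓
1 14 1 7 → min 1  ≤ 3 ✓
14 1 7 15 → min 1  ≤ 3 ✓
1 7 15 19 → min 1  ≤ 3 ✓
7 15 19 5 → min 5
15 19 5 4 → min 4
19 5 4 13 → min 4
5 4 13 19 → min 4
4 13 19 0 → min 0  ≤ 3 ✓
8 windows satisfy the condition.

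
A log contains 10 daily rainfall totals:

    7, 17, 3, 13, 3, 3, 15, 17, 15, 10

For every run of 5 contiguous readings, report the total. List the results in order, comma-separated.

7 17 3 13 3 → sum 43
17 3 13 3 3 → sum 39
3 13 3 3 15 → sum 37
13 3 3 15 17 → sum 51
3 3 15 17 15 → sum 53
3 15 17 15 10 → sum 60

43, 39, 37, 51, 53, 60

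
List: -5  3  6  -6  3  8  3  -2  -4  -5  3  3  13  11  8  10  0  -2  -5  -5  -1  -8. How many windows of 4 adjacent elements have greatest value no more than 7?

8

-5 3 6 -6 → max 6  ≤ 7 ✓
3 6 -6 3 → max 6  ≤ 7 ✓
6 -6 3 8 → max 8
-6 3 8 3 → max 8
3 8 3 -2 → max 8
8 3 -2 -4 → max 8
3 -2 -4 -5 → max 3  ≤ 7 ✓
-2 -4 -5 3 → max 3  ≤ 7 ✓
-4 -5 3 3 → max 3  ≤ 7 ✓
-5 3 3 13 → max 13
3 3 13 11 → max 13
3 13 11 8 → max 13
13 11 8 10 → max 13
11 8 10 0 → max 11
8 10 0 -2 → max 10
10 0 -2 -5 → max 10
0 -2 -5 -5 → max 0  ≤ 7 ✓
-2 -5 -5 -1 → max -1  ≤ 7 ✓
-5 -5 -1 -8 → max -1  ≤ 7 ✓
8 windows satisfy the condition.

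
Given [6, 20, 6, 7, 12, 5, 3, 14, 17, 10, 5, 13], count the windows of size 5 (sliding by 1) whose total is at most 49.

[6, 20, 6, 7, 12] → sum 51
[20, 6, 7, 12, 5] → sum 50
[6, 7, 12, 5, 3] → sum 33  ≤ 49 ✓
[7, 12, 5, 3, 14] → sum 41  ≤ 49 ✓
[12, 5, 3, 14, 17] → sum 51
[5, 3, 14, 17, 10] → sum 49  ≤ 49 ✓
[3, 14, 17, 10, 5] → sum 49  ≤ 49 ✓
[14, 17, 10, 5, 13] → sum 59
4 windows satisfy the condition.

4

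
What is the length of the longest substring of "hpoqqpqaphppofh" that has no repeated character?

add h: [h] len 1
add p: [h, p] len 2
add o: [h, p, o] len 3
add q: [h, p, o, q] len 4
add q (repeat q, move left end past it): [q] len 1
add p: [q, p] len 2
add q (repeat q, move left end past it): [p, q] len 2
add a: [p, q, a] len 3
add p (repeat p, move left end past it): [q, a, p] len 3
add h: [q, a, p, h] len 4
add p (repeat p, move left end past it): [h, p] len 2
add p (repeat p, move left end past it): [p] len 1
add o: [p, o] len 2
add f: [p, o, f] len 3
add h: [p, o, f, h] len 4
Longest all-distinct length: 4.

4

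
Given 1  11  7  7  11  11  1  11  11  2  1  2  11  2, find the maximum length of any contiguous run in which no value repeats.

3

[1] len 1
[1, 11] len 2
[1, 11, 7] len 3
[7] len 1
[7, 11] len 2
[11] len 1
[11, 1] len 2
[1, 11] len 2
[11] len 1
[11, 2] len 2
[11, 2, 1] len 3
[1, 2] len 2
[1, 2, 11] len 3
[11, 2] len 2
Longest all-distinct length: 3.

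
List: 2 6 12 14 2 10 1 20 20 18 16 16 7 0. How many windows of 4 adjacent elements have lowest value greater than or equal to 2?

[2, 6, 12, 14] → min 2  ≥ 2 ✓
[6, 12, 14, 2] → min 2  ≥ 2 ✓
[12, 14, 2, 10] → min 2  ≥ 2 ✓
[14, 2, 10, 1] → min 1
[2, 10, 1, 20] → min 1
[10, 1, 20, 20] → min 1
[1, 20, 20, 18] → min 1
[20, 20, 18, 16] → min 16  ≥ 2 ✓
[20, 18, 16, 16] → min 16  ≥ 2 ✓
[18, 16, 16, 7] → min 7  ≥ 2 ✓
[16, 16, 7, 0] → min 0
6 windows satisfy the condition.

6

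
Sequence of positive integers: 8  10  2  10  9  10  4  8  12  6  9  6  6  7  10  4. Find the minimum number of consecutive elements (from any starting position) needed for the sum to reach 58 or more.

7

Extend right; whenever the sum reaches 58, record the length and shrink from the left:
add 8: running sum 8 < 58
add 10: running sum 18 < 58
add 2: running sum 20 < 58
add 10: running sum 30 < 58
add 9: running sum 39 < 58
add 10: running sum 49 < 58
add 4: running sum 53 < 58
add 8: shortest ending here [8, 10, 2, 10, 9, 10, 4, 8] sum 61, len 8
add 12: shortest ending here [10, 2, 10, 9, 10, 4, 8, 12] sum 65, len 8
add 6: shortest ending here [10, 9, 10, 4, 8, 12, 6] sum 59, len 7
add 9: shortest ending here [9, 10, 4, 8, 12, 6, 9] sum 58, len 7
add 6: shortest ending here [9, 10, 4, 8, 12, 6, 9, 6] sum 64, len 8
add 6: shortest ending here [10, 4, 8, 12, 6, 9, 6, 6] sum 61, len 8
add 7: shortest ending here [4, 8, 12, 6, 9, 6, 6, 7] sum 58, len 8
add 10: shortest ending here [8, 12, 6, 9, 6, 6, 7, 10] sum 64, len 8
add 4: shortest ending here [12, 6, 9, 6, 6, 7, 10, 4] sum 60, len 8
Shortest qualifying length: 7.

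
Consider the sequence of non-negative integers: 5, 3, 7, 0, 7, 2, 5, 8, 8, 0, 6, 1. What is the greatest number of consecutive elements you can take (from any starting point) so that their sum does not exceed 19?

5

[5] sum 5 len 1
[5, 3] sum 8 len 2
[5, 3, 7] sum 15 len 3
[5, 3, 7, 0] sum 15 len 4
[3, 7, 0, 7] sum 17 len 4
[3, 7, 0, 7, 2] sum 19 len 5
[0, 7, 2, 5] sum 14 len 4
[2, 5, 8] sum 15 len 3
[8, 8] sum 16 len 2
[8, 8, 0] sum 16 len 3
[8, 0, 6] sum 14 len 3
[8, 0, 6, 1] sum 15 len 4
Longest length seen: 5.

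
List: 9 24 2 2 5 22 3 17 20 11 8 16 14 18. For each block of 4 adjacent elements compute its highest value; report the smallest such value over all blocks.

Each size-4 window and its max:
9 24 2 2 → max 24
24 2 2 5 → max 24
2 2 5 22 → max 22
2 5 22 3 → max 22
5 22 3 17 → max 22
22 3 17 20 → max 22
3 17 20 11 → max 20
17 20 11 8 → max 20
20 11 8 16 → max 20
11 8 16 14 → max 16
8 16 14 18 → max 18
Smallest of these is 16.

16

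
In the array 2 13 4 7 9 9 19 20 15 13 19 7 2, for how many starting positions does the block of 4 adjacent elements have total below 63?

7

[2, 13, 4, 7] → sum 26  < 63 ✓
[13, 4, 7, 9] → sum 33  < 63 ✓
[4, 7, 9, 9] → sum 29  < 63 ✓
[7, 9, 9, 19] → sum 44  < 63 ✓
[9, 9, 19, 20] → sum 57  < 63 ✓
[9, 19, 20, 15] → sum 63
[19, 20, 15, 13] → sum 67
[20, 15, 13, 19] → sum 67
[15, 13, 19, 7] → sum 54  < 63 ✓
[13, 19, 7, 2] → sum 41  < 63 ✓
7 windows satisfy the condition.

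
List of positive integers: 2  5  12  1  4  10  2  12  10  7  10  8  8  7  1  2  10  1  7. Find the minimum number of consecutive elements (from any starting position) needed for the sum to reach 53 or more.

add 2: running sum 2 < 53
add 5: running sum 7 < 53
add 12: running sum 19 < 53
add 1: running sum 20 < 53
add 4: running sum 24 < 53
add 10: running sum 34 < 53
add 2: running sum 36 < 53
add 12: running sum 48 < 53
end 8: [5, 12, 1, 4, 10, 2, 12, 10] sum 56, len 8
end 9: [12, 1, 4, 10, 2, 12, 10, 7] sum 58, len 8
end 10: [4, 10, 2, 12, 10, 7, 10] sum 55, len 7
end 11: [10, 2, 12, 10, 7, 10, 8] sum 59, len 7
end 12: [12, 10, 7, 10, 8, 8] sum 55, len 6
end 13: [12, 10, 7, 10, 8, 8, 7] sum 62, len 7
end 14: [12, 10, 7, 10, 8, 8, 7, 1] sum 63, len 8
end 15: [10, 7, 10, 8, 8, 7, 1, 2] sum 53, len 8
end 16: [7, 10, 8, 8, 7, 1, 2, 10] sum 53, len 8
end 17: [7, 10, 8, 8, 7, 1, 2, 10, 1] sum 54, len 9
end 18: [10, 8, 8, 7, 1, 2, 10, 1, 7] sum 54, len 9
Shortest qualifying length: 6.

6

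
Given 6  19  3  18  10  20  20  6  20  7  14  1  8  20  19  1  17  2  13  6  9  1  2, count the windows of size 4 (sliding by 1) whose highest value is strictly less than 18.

[6, 19, 3, 18] → max 19
[19, 3, 18, 10] → max 19
[3, 18, 10, 20] → max 20
[18, 10, 20, 20] → max 20
[10, 20, 20, 6] → max 20
[20, 20, 6, 20] → max 20
[20, 6, 20, 7] → max 20
[6, 20, 7, 14] → max 20
[20, 7, 14, 1] → max 20
[7, 14, 1, 8] → max 14  < 18 ✓
[14, 1, 8, 20] → max 20
[1, 8, 20, 19] → max 20
[8, 20, 19, 1] → max 20
[20, 19, 1, 17] → max 20
[19, 1, 17, 2] → max 19
[1, 17, 2, 13] → max 17  < 18 ✓
[17, 2, 13, 6] → max 17  < 18 ✓
[2, 13, 6, 9] → max 13  < 18 ✓
[13, 6, 9, 1] → max 13  < 18 ✓
[6, 9, 1, 2] → max 9  < 18 ✓
6 windows satisfy the condition.

6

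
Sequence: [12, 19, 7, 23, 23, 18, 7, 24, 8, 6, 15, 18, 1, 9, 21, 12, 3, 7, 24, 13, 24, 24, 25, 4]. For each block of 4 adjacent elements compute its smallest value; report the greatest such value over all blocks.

12 19 7 23 → min 7
19 7 23 23 → min 7
7 23 23 18 → min 7
23 23 18 7 → min 7
23 18 7 24 → min 7
18 7 24 8 → min 7
7 24 8 6 → min 6
24 8 6 15 → min 6
8 6 15 18 → min 6
6 15 18 1 → min 1
15 18 1 9 → min 1
18 1 9 21 → min 1
1 9 21 12 → min 1
9 21 12 3 → min 3
21 12 3 7 → min 3
12 3 7 24 → min 3
3 7 24 13 → min 3
7 24 13 24 → min 7
24 13 24 24 → min 13
13 24 24 25 → min 13
24 24 25 4 → min 4
Greatest of these is 13.

13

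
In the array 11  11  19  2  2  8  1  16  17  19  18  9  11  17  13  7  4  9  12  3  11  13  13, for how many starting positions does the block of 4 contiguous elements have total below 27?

1

[11, 11, 19, 2] → sum 43
[11, 19, 2, 2] → sum 34
[19, 2, 2, 8] → sum 31
[2, 2, 8, 1] → sum 13  < 27 ✓
[2, 8, 1, 16] → sum 27
[8, 1, 16, 17] → sum 42
[1, 16, 17, 19] → sum 53
[16, 17, 19, 18] → sum 70
[17, 19, 18, 9] → sum 63
[19, 18, 9, 11] → sum 57
[18, 9, 11, 17] → sum 55
[9, 11, 17, 13] → sum 50
[11, 17, 13, 7] → sum 48
[17, 13, 7, 4] → sum 41
[13, 7, 4, 9] → sum 33
[7, 4, 9, 12] → sum 32
[4, 9, 12, 3] → sum 28
[9, 12, 3, 11] → sum 35
[12, 3, 11, 13] → sum 39
[3, 11, 13, 13] → sum 40
1 window satisfy the condition.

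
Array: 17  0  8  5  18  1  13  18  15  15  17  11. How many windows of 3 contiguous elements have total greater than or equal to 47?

2

[17, 0, 8] → sum 25
[0, 8, 5] → sum 13
[8, 5, 18] → sum 31
[5, 18, 1] → sum 24
[18, 1, 13] → sum 32
[1, 13, 18] → sum 32
[13, 18, 15] → sum 46
[18, 15, 15] → sum 48  ≥ 47 ✓
[15, 15, 17] → sum 47  ≥ 47 ✓
[15, 17, 11] → sum 43
2 windows satisfy the condition.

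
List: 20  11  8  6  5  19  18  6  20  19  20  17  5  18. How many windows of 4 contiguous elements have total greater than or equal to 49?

6

20 11 8 6 → sum 45
11 8 6 5 → sum 30
8 6 5 19 → sum 38
6 5 19 18 → sum 48
5 19 18 6 → sum 48
19 18 6 20 → sum 63  ≥ 49 ✓
18 6 20 19 → sum 63  ≥ 49 ✓
6 20 19 20 → sum 65  ≥ 49 ✓
20 19 20 17 → sum 76  ≥ 49 ✓
19 20 17 5 → sum 61  ≥ 49 ✓
20 17 5 18 → sum 60  ≥ 49 ✓
6 windows satisfy the condition.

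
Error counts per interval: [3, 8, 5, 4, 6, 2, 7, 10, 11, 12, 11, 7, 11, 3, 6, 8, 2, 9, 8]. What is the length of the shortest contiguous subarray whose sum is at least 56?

add 3: running sum 3 < 56
add 8: running sum 11 < 56
add 5: running sum 16 < 56
add 4: running sum 20 < 56
add 6: running sum 26 < 56
add 2: running sum 28 < 56
add 7: running sum 35 < 56
add 10: running sum 45 < 56
end 8: [3, 8, 5, 4, 6, 2, 7, 10, 11] sum 56, len 9
end 9: [5, 4, 6, 2, 7, 10, 11, 12] sum 57, len 8
end 10: [6, 2, 7, 10, 11, 12, 11] sum 59, len 7
end 11: [7, 10, 11, 12, 11, 7] sum 58, len 6
end 12: [10, 11, 12, 11, 7, 11] sum 62, len 6
end 13: [10, 11, 12, 11, 7, 11, 3] sum 65, len 7
end 14: [11, 12, 11, 7, 11, 3, 6] sum 61, len 7
end 15: [12, 11, 7, 11, 3, 6, 8] sum 58, len 7
end 16: [12, 11, 7, 11, 3, 6, 8, 2] sum 60, len 8
end 17: [11, 7, 11, 3, 6, 8, 2, 9] sum 57, len 8
end 18: [11, 7, 11, 3, 6, 8, 2, 9, 8] sum 65, len 9
Shortest qualifying length: 6.

6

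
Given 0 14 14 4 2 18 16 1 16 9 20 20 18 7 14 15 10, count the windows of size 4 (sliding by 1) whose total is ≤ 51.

9

[0, 14, 14, 4] → sum 32  ≤ 51 ✓
[14, 14, 4, 2] → sum 34  ≤ 51 ✓
[14, 4, 2, 18] → sum 38  ≤ 51 ✓
[4, 2, 18, 16] → sum 40  ≤ 51 ✓
[2, 18, 16, 1] → sum 37  ≤ 51 ✓
[18, 16, 1, 16] → sum 51  ≤ 51 ✓
[16, 1, 16, 9] → sum 42  ≤ 51 ✓
[1, 16, 9, 20] → sum 46  ≤ 51 ✓
[16, 9, 20, 20] → sum 65
[9, 20, 20, 18] → sum 67
[20, 20, 18, 7] → sum 65
[20, 18, 7, 14] → sum 59
[18, 7, 14, 15] → sum 54
[7, 14, 15, 10] → sum 46  ≤ 51 ✓
9 windows satisfy the condition.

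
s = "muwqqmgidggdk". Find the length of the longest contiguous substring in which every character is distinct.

5

add m: [m] len 1
add u: [m, u] len 2
add w: [m, u, w] len 3
add q: [m, u, w, q] len 4
add q (repeat q, move left end past it): [q] len 1
add m: [q, m] len 2
add g: [q, m, g] len 3
add i: [q, m, g, i] len 4
add d: [q, m, g, i, d] len 5
add g (repeat g, move left end past it): [i, d, g] len 3
add g (repeat g, move left end past it): [g] len 1
add d: [g, d] len 2
add k: [g, d, k] len 3
Longest all-distinct length: 5.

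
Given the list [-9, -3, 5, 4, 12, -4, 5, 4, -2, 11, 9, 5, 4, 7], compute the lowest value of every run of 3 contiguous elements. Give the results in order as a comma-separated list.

-9, -3, 4, -4, -4, -4, -2, -2, -2, 5, 4, 4

-9 -3 5 → min -9
-3 5 4 → min -3
5 4 12 → min 4
4 12 -4 → min -4
12 -4 5 → min -4
-4 5 4 → min -4
5 4 -2 → min -2
4 -2 11 → min -2
-2 11 9 → min -2
11 9 5 → min 5
9 5 4 → min 4
5 4 7 → min 4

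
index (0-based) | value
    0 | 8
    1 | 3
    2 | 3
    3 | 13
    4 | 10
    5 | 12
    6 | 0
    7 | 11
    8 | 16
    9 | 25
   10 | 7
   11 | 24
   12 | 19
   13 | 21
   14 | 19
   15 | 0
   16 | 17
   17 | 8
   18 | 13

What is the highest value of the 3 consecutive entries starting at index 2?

Elements at indices 2..4: 3, 13, 10
max(3, 13, 10) = 13

13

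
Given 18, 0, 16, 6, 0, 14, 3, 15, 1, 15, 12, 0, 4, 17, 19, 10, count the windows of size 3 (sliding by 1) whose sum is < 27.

7

(18, 0, 16) → sum 34
(0, 16, 6) → sum 22  < 27 ✓
(16, 6, 0) → sum 22  < 27 ✓
(6, 0, 14) → sum 20  < 27 ✓
(0, 14, 3) → sum 17  < 27 ✓
(14, 3, 15) → sum 32
(3, 15, 1) → sum 19  < 27 ✓
(15, 1, 15) → sum 31
(1, 15, 12) → sum 28
(15, 12, 0) → sum 27
(12, 0, 4) → sum 16  < 27 ✓
(0, 4, 17) → sum 21  < 27 ✓
(4, 17, 19) → sum 40
(17, 19, 10) → sum 46
7 windows satisfy the condition.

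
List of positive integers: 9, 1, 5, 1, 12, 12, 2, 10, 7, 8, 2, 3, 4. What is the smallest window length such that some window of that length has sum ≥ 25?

3

add 9: running sum 9 < 25
add 1: running sum 10 < 25
add 5: running sum 15 < 25
add 1: running sum 16 < 25
add 12: shortest ending here [9, 1, 5, 1, 12] sum 28, len 5
add 12: shortest ending here [1, 12, 12] sum 25, len 3
add 2: shortest ending here [12, 12, 2] sum 26, len 3
add 10: shortest ending here [12, 12, 2, 10] sum 36, len 4
add 7: shortest ending here [12, 2, 10, 7] sum 31, len 4
add 8: shortest ending here [10, 7, 8] sum 25, len 3
add 2: shortest ending here [10, 7, 8, 2] sum 27, len 4
add 3: shortest ending here [10, 7, 8, 2, 3] sum 30, len 5
add 4: shortest ending here [10, 7, 8, 2, 3, 4] sum 34, len 6
Shortest qualifying length: 3.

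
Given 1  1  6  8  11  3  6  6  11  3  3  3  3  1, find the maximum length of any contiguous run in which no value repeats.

5

add 1: [1] len 1
add 1 (repeat 1, move left end past it): [1] len 1
add 6: [1, 6] len 2
add 8: [1, 6, 8] len 3
add 11: [1, 6, 8, 11] len 4
add 3: [1, 6, 8, 11, 3] len 5
add 6 (repeat 6, move left end past it): [8, 11, 3, 6] len 4
add 6 (repeat 6, move left end past it): [6] len 1
add 11: [6, 11] len 2
add 3: [6, 11, 3] len 3
add 3 (repeat 3, move left end past it): [3] len 1
add 3 (repeat 3, move left end past it): [3] len 1
add 3 (repeat 3, move left end past it): [3] len 1
add 1: [3, 1] len 2
Longest all-distinct length: 5.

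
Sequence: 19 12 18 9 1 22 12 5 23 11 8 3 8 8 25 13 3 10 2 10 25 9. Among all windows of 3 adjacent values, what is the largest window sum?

(19, 12, 18) → sum 49
(12, 18, 9) → sum 39
(18, 9, 1) → sum 28
(9, 1, 22) → sum 32
(1, 22, 12) → sum 35
(22, 12, 5) → sum 39
(12, 5, 23) → sum 40
(5, 23, 11) → sum 39
(23, 11, 8) → sum 42
(11, 8, 3) → sum 22
(8, 3, 8) → sum 19
(3, 8, 8) → sum 19
(8, 8, 25) → sum 41
(8, 25, 13) → sum 46
(25, 13, 3) → sum 41
(13, 3, 10) → sum 26
(3, 10, 2) → sum 15
(10, 2, 10) → sum 22
(2, 10, 25) → sum 37
(10, 25, 9) → sum 44
Largest of these is 49.

49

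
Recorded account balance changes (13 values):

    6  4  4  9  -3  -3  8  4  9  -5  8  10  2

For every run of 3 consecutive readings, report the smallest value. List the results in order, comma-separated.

6 4 4 → min 4
4 4 9 → min 4
4 9 -3 → min -3
9 -3 -3 → min -3
-3 -3 8 → min -3
-3 8 4 → min -3
8 4 9 → min 4
4 9 -5 → min -5
9 -5 8 → min -5
-5 8 10 → min -5
8 10 2 → min 2

4, 4, -3, -3, -3, -3, 4, -5, -5, -5, 2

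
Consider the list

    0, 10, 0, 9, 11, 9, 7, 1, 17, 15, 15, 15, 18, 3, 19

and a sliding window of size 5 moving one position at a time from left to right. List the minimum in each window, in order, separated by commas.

(0, 10, 0, 9, 11) → min 0
(10, 0, 9, 11, 9) → min 0
(0, 9, 11, 9, 7) → min 0
(9, 11, 9, 7, 1) → min 1
(11, 9, 7, 1, 17) → min 1
(9, 7, 1, 17, 15) → min 1
(7, 1, 17, 15, 15) → min 1
(1, 17, 15, 15, 15) → min 1
(17, 15, 15, 15, 18) → min 15
(15, 15, 15, 18, 3) → min 3
(15, 15, 18, 3, 19) → min 3

0, 0, 0, 1, 1, 1, 1, 1, 15, 3, 3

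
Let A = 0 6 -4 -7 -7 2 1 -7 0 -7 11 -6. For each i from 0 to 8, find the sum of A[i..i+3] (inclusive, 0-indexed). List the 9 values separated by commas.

0 6 -4 -7 → sum -5
6 -4 -7 -7 → sum -12
-4 -7 -7 2 → sum -16
-7 -7 2 1 → sum -11
-7 2 1 -7 → sum -11
2 1 -7 0 → sum -4
1 -7 0 -7 → sum -13
-7 0 -7 11 → sum -3
0 -7 11 -6 → sum -2

-5, -12, -16, -11, -11, -4, -13, -3, -2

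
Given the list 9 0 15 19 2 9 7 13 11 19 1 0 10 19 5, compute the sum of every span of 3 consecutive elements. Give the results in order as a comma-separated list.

24, 34, 36, 30, 18, 29, 31, 43, 31, 20, 11, 29, 34

9 0 15 → sum 24
0 15 19 → sum 34
15 19 2 → sum 36
19 2 9 → sum 30
2 9 7 → sum 18
9 7 13 → sum 29
7 13 11 → sum 31
13 11 19 → sum 43
11 19 1 → sum 31
19 1 0 → sum 20
1 0 10 → sum 11
0 10 19 → sum 29
10 19 5 → sum 34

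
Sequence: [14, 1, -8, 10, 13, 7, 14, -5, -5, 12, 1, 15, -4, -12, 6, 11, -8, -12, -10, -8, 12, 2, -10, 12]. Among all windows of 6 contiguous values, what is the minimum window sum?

-26

Window sums for each of the 19 positions:
14 1 -8 10 13 7 → sum 37
1 -8 10 13 7 14 → sum 37
-8 10 13 7 14 -5 → sum 31
10 13 7 14 -5 -5 → sum 34
13 7 14 -5 -5 12 → sum 36
7 14 -5 -5 12 1 → sum 24
14 -5 -5 12 1 15 → sum 32
-5 -5 12 1 15 -4 → sum 14
-5 12 1 15 -4 -12 → sum 7
12 1 15 -4 -12 6 → sum 18
1 15 -4 -12 6 11 → sum 17
15 -4 -12 6 11 -8 → sum 8
-4 -12 6 11 -8 -12 → sum -19
-12 6 11 -8 -12 -10 → sum -25
6 11 -8 -12 -10 -8 → sum -21
11 -8 -12 -10 -8 12 → sum -15
-8 -12 -10 -8 12 2 → sum -24
-12 -10 -8 12 2 -10 → sum -26
-10 -8 12 2 -10 12 → sum -2
Minimum of these is -26.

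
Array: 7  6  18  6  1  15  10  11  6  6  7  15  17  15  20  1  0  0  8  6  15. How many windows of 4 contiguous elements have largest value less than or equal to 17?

11

[7, 6, 18, 6] → max 18
[6, 18, 6, 1] → max 18
[18, 6, 1, 15] → max 18
[6, 1, 15, 10] → max 15  ≤ 17 ✓
[1, 15, 10, 11] → max 15  ≤ 17 ✓
[15, 10, 11, 6] → max 15  ≤ 17 ✓
[10, 11, 6, 6] → max 11  ≤ 17 ✓
[11, 6, 6, 7] → max 11  ≤ 17 ✓
[6, 6, 7, 15] → max 15  ≤ 17 ✓
[6, 7, 15, 17] → max 17  ≤ 17 ✓
[7, 15, 17, 15] → max 17  ≤ 17 ✓
[15, 17, 15, 20] → max 20
[17, 15, 20, 1] → max 20
[15, 20, 1, 0] → max 20
[20, 1, 0, 0] → max 20
[1, 0, 0, 8] → max 8  ≤ 17 ✓
[0, 0, 8, 6] → max 8  ≤ 17 ✓
[0, 8, 6, 15] → max 15  ≤ 17 ✓
11 windows satisfy the condition.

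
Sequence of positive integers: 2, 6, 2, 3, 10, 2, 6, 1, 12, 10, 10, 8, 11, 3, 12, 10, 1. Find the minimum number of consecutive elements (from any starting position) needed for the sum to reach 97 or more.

13

add 2: running sum 2 < 97
add 6: running sum 8 < 97
add 2: running sum 10 < 97
add 3: running sum 13 < 97
add 10: running sum 23 < 97
add 2: running sum 25 < 97
add 6: running sum 31 < 97
add 1: running sum 32 < 97
add 12: running sum 44 < 97
add 10: running sum 54 < 97
add 10: running sum 64 < 97
add 8: running sum 72 < 97
add 11: running sum 83 < 97
add 3: running sum 86 < 97
add 12: shortest ending here [2, 6, 2, 3, 10, 2, 6, 1, 12, 10, 10, 8, 11, 3, 12] sum 98, len 15
add 10: shortest ending here [3, 10, 2, 6, 1, 12, 10, 10, 8, 11, 3, 12, 10] sum 98, len 13
add 1: shortest ending here [3, 10, 2, 6, 1, 12, 10, 10, 8, 11, 3, 12, 10, 1] sum 99, len 14
Shortest qualifying length: 13.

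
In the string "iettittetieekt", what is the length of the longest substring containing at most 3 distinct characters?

[i] 1 distinct, len 1
[i, e] 2 distinct, len 2
[i, e, t] 3 distinct, len 3
[i, e, t, t] 3 distinct, len 4
[i, e, t, t, i] 3 distinct, len 5
[i, e, t, t, i, t] 3 distinct, len 6
[i, e, t, t, i, t, t] 3 distinct, len 7
[i, e, t, t, i, t, t, e] 3 distinct, len 8
[i, e, t, t, i, t, t, e, t] 3 distinct, len 9
[i, e, t, t, i, t, t, e, t, i] 3 distinct, len 10
[i, e, t, t, i, t, t, e, t, i, e] 3 distinct, len 11
[i, e, t, t, i, t, t, e, t, i, e, e] 3 distinct, len 12
[i, e, e, k] 3 distinct, len 4
[e, e, k, t] 3 distinct, len 4
Longest length with ≤3 distinct: 12.

12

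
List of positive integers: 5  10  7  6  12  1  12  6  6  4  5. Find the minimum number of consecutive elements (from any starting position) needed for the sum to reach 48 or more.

6

add 5: running sum 5 < 48
add 10: running sum 15 < 48
add 7: running sum 22 < 48
add 6: running sum 28 < 48
add 12: running sum 40 < 48
add 1: running sum 41 < 48
end 6: [10, 7, 6, 12, 1, 12] sum 48, len 6
end 7: [10, 7, 6, 12, 1, 12, 6] sum 54, len 7
end 8: [7, 6, 12, 1, 12, 6, 6] sum 50, len 7
end 9: [7, 6, 12, 1, 12, 6, 6, 4] sum 54, len 8
end 10: [6, 12, 1, 12, 6, 6, 4, 5] sum 52, len 8
Shortest qualifying length: 6.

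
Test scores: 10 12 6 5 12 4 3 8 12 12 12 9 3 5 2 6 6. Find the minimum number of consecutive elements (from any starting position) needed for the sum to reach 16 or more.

2

add 10: running sum 10 < 16
add 12: shortest ending here [10, 12] sum 22, len 2
add 6: shortest ending here [12, 6] sum 18, len 2
add 5: shortest ending here [12, 6, 5] sum 23, len 3
add 12: shortest ending here [5, 12] sum 17, len 2
add 4: shortest ending here [12, 4] sum 16, len 2
add 3: shortest ending here [12, 4, 3] sum 19, len 3
add 8: shortest ending here [12, 4, 3, 8] sum 27, len 4
add 12: shortest ending here [8, 12] sum 20, len 2
add 12: shortest ending here [12, 12] sum 24, len 2
add 12: shortest ending here [12, 12] sum 24, len 2
add 9: shortest ending here [12, 9] sum 21, len 2
add 3: shortest ending here [12, 9, 3] sum 24, len 3
add 5: shortest ending here [9, 3, 5] sum 17, len 3
add 2: shortest ending here [9, 3, 5, 2] sum 19, len 4
add 6: shortest ending here [3, 5, 2, 6] sum 16, len 4
add 6: shortest ending here [5, 2, 6, 6] sum 19, len 4
Shortest qualifying length: 2.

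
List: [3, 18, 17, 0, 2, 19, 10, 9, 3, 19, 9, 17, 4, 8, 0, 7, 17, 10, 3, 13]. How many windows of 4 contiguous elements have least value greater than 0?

9

(3, 18, 17, 0) → min 0
(18, 17, 0, 2) → min 0
(17, 0, 2, 19) → min 0
(0, 2, 19, 10) → min 0
(2, 19, 10, 9) → min 2  > 0 ✓
(19, 10, 9, 3) → min 3  > 0 ✓
(10, 9, 3, 19) → min 3  > 0 ✓
(9, 3, 19, 9) → min 3  > 0 ✓
(3, 19, 9, 17) → min 3  > 0 ✓
(19, 9, 17, 4) → min 4  > 0 ✓
(9, 17, 4, 8) → min 4  > 0 ✓
(17, 4, 8, 0) → min 0
(4, 8, 0, 7) → min 0
(8, 0, 7, 17) → min 0
(0, 7, 17, 10) → min 0
(7, 17, 10, 3) → min 3  > 0 ✓
(17, 10, 3, 13) → min 3  > 0 ✓
9 windows satisfy the condition.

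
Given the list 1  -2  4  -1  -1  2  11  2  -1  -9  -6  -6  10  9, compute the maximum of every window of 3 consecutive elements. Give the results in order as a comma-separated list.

1 -2 4 → max 4
-2 4 -1 → max 4
4 -1 -1 → max 4
-1 -1 2 → max 2
-1 2 11 → max 11
2 11 2 → max 11
11 2 -1 → max 11
2 -1 -9 → max 2
-1 -9 -6 → max -1
-9 -6 -6 → max -6
-6 -6 10 → max 10
-6 10 9 → max 10

4, 4, 4, 2, 11, 11, 11, 2, -1, -6, 10, 10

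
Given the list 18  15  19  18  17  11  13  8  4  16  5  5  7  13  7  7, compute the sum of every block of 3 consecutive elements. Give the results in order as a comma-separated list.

52, 52, 54, 46, 41, 32, 25, 28, 25, 26, 17, 25, 27, 27

[18, 15, 19] → sum 52
[15, 19, 18] → sum 52
[19, 18, 17] → sum 54
[18, 17, 11] → sum 46
[17, 11, 13] → sum 41
[11, 13, 8] → sum 32
[13, 8, 4] → sum 25
[8, 4, 16] → sum 28
[4, 16, 5] → sum 25
[16, 5, 5] → sum 26
[5, 5, 7] → sum 17
[5, 7, 13] → sum 25
[7, 13, 7] → sum 27
[13, 7, 7] → sum 27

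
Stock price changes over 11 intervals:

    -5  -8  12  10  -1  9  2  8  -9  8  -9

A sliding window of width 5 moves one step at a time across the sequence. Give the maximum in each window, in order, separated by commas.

12, 12, 12, 10, 9, 9, 8

-5 -8 12 10 -1 → max 12
-8 12 10 -1 9 → max 12
12 10 -1 9 2 → max 12
10 -1 9 2 8 → max 10
-1 9 2 8 -9 → max 9
9 2 8 -9 8 → max 9
2 8 -9 8 -9 → max 8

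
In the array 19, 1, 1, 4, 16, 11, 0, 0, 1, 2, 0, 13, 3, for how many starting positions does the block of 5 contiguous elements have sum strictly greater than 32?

[19, 1, 1, 4, 16] → sum 41  > 32 ✓
[1, 1, 4, 16, 11] → sum 33  > 32 ✓
[1, 4, 16, 11, 0] → sum 32
[4, 16, 11, 0, 0] → sum 31
[16, 11, 0, 0, 1] → sum 28
[11, 0, 0, 1, 2] → sum 14
[0, 0, 1, 2, 0] → sum 3
[0, 1, 2, 0, 13] → sum 16
[1, 2, 0, 13, 3] → sum 19
2 windows satisfy the condition.

2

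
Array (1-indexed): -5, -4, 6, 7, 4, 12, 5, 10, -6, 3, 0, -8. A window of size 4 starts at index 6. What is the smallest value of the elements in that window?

Elements at indices 6..9: 12, 5, 10, -6
min(12, 5, 10, -6) = -6

-6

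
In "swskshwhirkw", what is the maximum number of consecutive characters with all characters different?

5

[s] len 1
[s, w] len 2
[w, s] len 2
[w, s, k] len 3
[k, s] len 2
[k, s, h] len 3
[k, s, h, w] len 4
[w, h] len 2
[w, h, i] len 3
[w, h, i, r] len 4
[w, h, i, r, k] len 5
[h, i, r, k, w] len 5
Longest all-distinct length: 5.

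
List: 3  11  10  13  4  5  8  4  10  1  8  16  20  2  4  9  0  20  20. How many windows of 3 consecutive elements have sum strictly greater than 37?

3 11 10 → sum 24
11 10 13 → sum 34
10 13 4 → sum 27
13 4 5 → sum 22
4 5 8 → sum 17
5 8 4 → sum 17
8 4 10 → sum 22
4 10 1 → sum 15
10 1 8 → sum 19
1 8 16 → sum 25
8 16 20 → sum 44  > 37 ✓
16 20 2 → sum 38  > 37 ✓
20 2 4 → sum 26
2 4 9 → sum 15
4 9 0 → sum 13
9 0 20 → sum 29
0 20 20 → sum 40  > 37 ✓
3 windows satisfy the condition.

3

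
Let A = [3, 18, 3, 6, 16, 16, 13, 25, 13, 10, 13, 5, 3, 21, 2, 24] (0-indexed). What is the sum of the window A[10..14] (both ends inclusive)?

Elements at indices 10..14: 13, 5, 3, 21, 2
sum(13, 5, 3, 21, 2) = 44

44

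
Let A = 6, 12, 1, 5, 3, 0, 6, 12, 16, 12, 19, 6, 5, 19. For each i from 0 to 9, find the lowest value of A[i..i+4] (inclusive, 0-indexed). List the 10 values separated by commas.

[6, 12, 1, 5, 3] → min 1
[12, 1, 5, 3, 0] → min 0
[1, 5, 3, 0, 6] → min 0
[5, 3, 0, 6, 12] → min 0
[3, 0, 6, 12, 16] → min 0
[0, 6, 12, 16, 12] → min 0
[6, 12, 16, 12, 19] → min 6
[12, 16, 12, 19, 6] → min 6
[16, 12, 19, 6, 5] → min 5
[12, 19, 6, 5, 19] → min 5

1, 0, 0, 0, 0, 0, 6, 6, 5, 5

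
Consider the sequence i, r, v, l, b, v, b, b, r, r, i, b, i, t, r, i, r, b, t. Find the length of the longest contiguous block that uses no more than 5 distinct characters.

15

[i] 1 distinct, len 1
[i, r] 2 distinct, len 2
[i, r, v] 3 distinct, len 3
[i, r, v, l] 4 distinct, len 4
[i, r, v, l, b] 5 distinct, len 5
[i, r, v, l, b, v] 5 distinct, len 6
[i, r, v, l, b, v, b] 5 distinct, len 7
[i, r, v, l, b, v, b, b] 5 distinct, len 8
[i, r, v, l, b, v, b, b, r] 5 distinct, len 9
[i, r, v, l, b, v, b, b, r, r] 5 distinct, len 10
[i, r, v, l, b, v, b, b, r, r, i] 5 distinct, len 11
[i, r, v, l, b, v, b, b, r, r, i, b] 5 distinct, len 12
[i, r, v, l, b, v, b, b, r, r, i, b, i] 5 distinct, len 13
[b, v, b, b, r, r, i, b, i, t] 5 distinct, len 10
[b, v, b, b, r, r, i, b, i, t, r] 5 distinct, len 11
[b, v, b, b, r, r, i, b, i, t, r, i] 5 distinct, len 12
[b, v, b, b, r, r, i, b, i, t, r, i, r] 5 distinct, len 13
[b, v, b, b, r, r, i, b, i, t, r, i, r, b] 5 distinct, len 14
[b, v, b, b, r, r, i, b, i, t, r, i, r, b, t] 5 distinct, len 15
Longest length with ≤5 distinct: 15.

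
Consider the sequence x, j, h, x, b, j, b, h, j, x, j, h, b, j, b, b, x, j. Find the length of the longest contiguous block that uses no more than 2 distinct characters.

add x: window [x] (1 distinct), len 1
add j: window [x, j] (2 distinct), len 2
add h: window [j, h] (2 distinct), len 2
add x: window [h, x] (2 distinct), len 2
add b: window [x, b] (2 distinct), len 2
add j: window [b, j] (2 distinct), len 2
add b: window [b, j, b] (2 distinct), len 3
add h: window [b, h] (2 distinct), len 2
add j: window [h, j] (2 distinct), len 2
add x: window [j, x] (2 distinct), len 2
add j: window [j, x, j] (2 distinct), len 3
add h: window [j, h] (2 distinct), len 2
add b: window [h, b] (2 distinct), len 2
add j: window [b, j] (2 distinct), len 2
add b: window [b, j, b] (2 distinct), len 3
add b: window [b, j, b, b] (2 distinct), len 4
add x: window [b, b, x] (2 distinct), len 3
add j: window [x, j] (2 distinct), len 2
Longest length with ≤2 distinct: 4.

4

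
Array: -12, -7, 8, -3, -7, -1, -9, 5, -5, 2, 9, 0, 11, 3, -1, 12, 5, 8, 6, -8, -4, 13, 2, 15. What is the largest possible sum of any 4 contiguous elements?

-12 -7 8 -3 → sum -14
-7 8 -3 -7 → sum -9
8 -3 -7 -1 → sum -3
-3 -7 -1 -9 → sum -20
-7 -1 -9 5 → sum -12
-1 -9 5 -5 → sum -10
-9 5 -5 2 → sum -7
5 -5 2 9 → sum 11
-5 2 9 0 → sum 6
2 9 0 11 → sum 22
9 0 11 3 → sum 23
0 11 3 -1 → sum 13
11 3 -1 12 → sum 25
3 -1 12 5 → sum 19
-1 12 5 8 → sum 24
12 5 8 6 → sum 31
5 8 6 -8 → sum 11
8 6 -8 -4 → sum 2
6 -8 -4 13 → sum 7
-8 -4 13 2 → sum 3
-4 13 2 15 → sum 26
Largest of these is 31.

31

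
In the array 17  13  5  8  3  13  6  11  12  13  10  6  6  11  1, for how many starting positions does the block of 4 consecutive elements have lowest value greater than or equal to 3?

(17, 13, 5, 8) → min 5  ≥ 3 ✓
(13, 5, 8, 3) → min 3  ≥ 3 ✓
(5, 8, 3, 13) → min 3  ≥ 3 ✓
(8, 3, 13, 6) → min 3  ≥ 3 ✓
(3, 13, 6, 11) → min 3  ≥ 3 ✓
(13, 6, 11, 12) → min 6  ≥ 3 ✓
(6, 11, 12, 13) → min 6  ≥ 3 ✓
(11, 12, 13, 10) → min 10  ≥ 3 ✓
(12, 13, 10, 6) → min 6  ≥ 3 ✓
(13, 10, 6, 6) → min 6  ≥ 3 ✓
(10, 6, 6, 11) → min 6  ≥ 3 ✓
(6, 6, 11, 1) → min 1
11 windows satisfy the condition.

11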